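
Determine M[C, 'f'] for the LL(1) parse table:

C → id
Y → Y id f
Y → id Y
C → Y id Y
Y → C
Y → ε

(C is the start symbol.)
Empty (error entry)

To find M[C, 'f'], we find productions for C where 'f' is in the predict set (PREDICT(N → α) = (FIRST(α) \ {ε}) ∪ (FOLLOW(N) if α ⇒* ε)).

Relevant sets:
  FIRST(Y) = { 'id', ε }

C → id: PREDICT = { 'id' }
C → Y id Y: PREDICT = { 'id' }

M[C, 'f'] is empty (no production applies)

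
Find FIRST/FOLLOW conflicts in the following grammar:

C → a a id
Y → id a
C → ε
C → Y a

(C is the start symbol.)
Nullable non-terminals: C.
FIRST sets used below: FIRST(Y) = { 'id' }

C: nullable alternative(s) C → ε; FOLLOW(C) = { $ }
  C → a a id: FIRST \ {ε} = { 'a' } — disjoint from FOLLOW(C)
  C → ε: FIRST \ {ε} = { } — this is the only nullable alternative, skip
  C → Y a: FIRST \ {ε} = { 'id' } — disjoint from FOLLOW(C)

Y has no nullable alternative, so no FIRST/FOLLOW check is needed there.

No FIRST/FOLLOW conflicts found.

Answer: No FIRST/FOLLOW conflicts.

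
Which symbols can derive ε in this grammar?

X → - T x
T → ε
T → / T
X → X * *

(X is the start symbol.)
{ 'T' }

A non-terminal is nullable if it can derive ε (the empty string): either it has an ε-production, or it has a production whose right-hand side consists entirely of nullable non-terminals.

ε-productions: T → ε
So T is immediately nullable.
No further non-terminal can be added: every production for the remaining non-terminals contains a terminal or a non-nullable non-terminal.
Nullable = { 'T' }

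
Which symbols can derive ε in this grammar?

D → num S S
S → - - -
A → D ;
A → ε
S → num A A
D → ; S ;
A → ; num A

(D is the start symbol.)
{ 'A' }

A non-terminal is nullable if it can derive ε (the empty string): either it has an ε-production, or it has a production whose right-hand side consists entirely of nullable non-terminals.

ε-productions: A → ε
So A is immediately nullable.
No further non-terminal can be added: every production for the remaining non-terminals contains a terminal or a non-nullable non-terminal.
Nullable = { 'A' }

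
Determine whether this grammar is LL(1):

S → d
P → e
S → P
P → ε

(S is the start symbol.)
A grammar is LL(1) if for each non-terminal N with multiple productions, the predict sets of those productions are pairwise disjoint, where PREDICT(N → α) = (FIRST(α) \ {ε}) ∪ (FOLLOW(N) if α ⇒* ε).

Relevant sets:
  FIRST(P) = { 'e', ε }
  FOLLOW(S) = { $ }
  FOLLOW(P) = { $ }

For S:
  PREDICT(S → d) = { 'd' }
  PREDICT(S → P) = { $, 'e' }
For P:
  PREDICT(P → e) = { 'e' }
  PREDICT(P → ε) = { $ }

All predict sets are disjoint. The grammar IS LL(1).

Answer: Yes, the grammar is LL(1).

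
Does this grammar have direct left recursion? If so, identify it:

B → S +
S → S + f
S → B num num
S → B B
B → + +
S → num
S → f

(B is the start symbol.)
Yes, S is left-recursive

B → S +: starts with S
S → S + f: LEFT RECURSIVE (starts with S)
S → B num num: starts with B
S → B B: starts with B
B → + +: starts with '+'
S → num: starts with num
S → f: starts with f

The grammar has direct left recursion on: S.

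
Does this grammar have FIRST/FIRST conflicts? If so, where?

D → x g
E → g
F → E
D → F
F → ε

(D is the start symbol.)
A FIRST/FIRST conflict occurs when two productions N → α and N → β for the same non-terminal have FIRST(α) ∩ FIRST(β) ≠ ∅ (with ε ∈ FIRST of a nullable right-hand side, so two nullable alternatives also conflict).

FIRST sets of the non-terminals at (or reachable through a nullable prefix from) the front of some alternative:
  FIRST(F) = { 'g', ε }
  FIRST(E) = { 'g' }

Productions for D:
  D → x g: FIRST = { 'x' }
  D → F: FIRST = { 'g', ε }
Productions for F:
  F → E: FIRST = { 'g' }
  F → ε: FIRST = { ε }
E has only one production, so no FIRST/FIRST conflict is possible there.

All alternatives of each non-terminal have pairwise disjoint FIRST sets.

Answer: No FIRST/FIRST conflicts.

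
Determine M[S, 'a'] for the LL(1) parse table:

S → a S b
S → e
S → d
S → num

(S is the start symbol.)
To find M[S, 'a'], we find productions for S where 'a' is in the predict set (PREDICT(N → α) = (FIRST(α) \ {ε}) ∪ (FOLLOW(N) if α ⇒* ε)).

S → a S b: PREDICT = { 'a' }
  'a' is in predict set, so this production goes in M[S, 'a']
S → e: PREDICT = { 'e' }
S → d: PREDICT = { 'd' }
S → num: PREDICT = { 'num' }

M[S, 'a'] = S → a S b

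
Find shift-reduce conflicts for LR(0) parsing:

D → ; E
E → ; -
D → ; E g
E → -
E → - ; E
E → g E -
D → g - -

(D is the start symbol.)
A shift-reduce conflict occurs when an LR(0) state has both:
  - a complete (reduce) item [A → α .] (dot at the end), and
  - a shift item [B → β . c γ] (dot before a terminal).

Augment with D' → D and build the canonical LR(0) collection (I0 = CLOSURE({[D' → . D]}), then GOTO on every symbol after a dot until no new states appear). It has 16 states:
  I0: { [D → . ; E g], [D → . ; E], [D → . g - -], [D' → . D] }  — shift
  I1: { [D → ; . E g], [D → ; . E], [E → . - ; E], [E → . -], [E → . ; -], [E → . g E -] }  — shift
  I2: { [D' → D .] }  — accept
  I3: { [D → g . - -] }  — shift
  I4: { [D → g - . -] }  — shift
  I5: { [D → g - - .] }  — reduce
  I6: { [E → - . ; E], [E → - .] }  — shift, reduce
  I7: { [E → ; . -] }  — shift
  I8: { [D → ; E . g], [D → ; E .] }  — shift, reduce
  I9: { [E → . - ; E], [E → . -], [E → . ; -], [E → . g E -], [E → g . E -] }  — shift
  I10: { [E → g E . -] }  — shift
  I11: { [E → g E - .] }  — reduce
  I12: { [D → ; E g .] }  — reduce
  I13: { [E → ; - .] }  — reduce
  I14: { [E → - ; . E], [E → . - ; E], [E → . -], [E → . ; -], [E → . g E -] }  — shift
  I15: { [E → - ; E .] }  — reduce

I6 contains reduce item [E → - .] and shift item [E → - . ; E] — shift-reduce conflict.
I8 contains reduce item [D → ; E .] and shift item [D → ; E . g] — shift-reduce conflict.

Answer: Yes — I6: [E → - .] vs [E → - . ; E]; I8: [D → ; E .] vs [D → ; E . g]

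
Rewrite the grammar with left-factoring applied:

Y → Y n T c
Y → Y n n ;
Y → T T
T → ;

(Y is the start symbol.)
Left-factoring transforms A → αβ₁ | αβ₂ into A → αA' and A' → β₁ | β₂
(α is the longest common prefix among the alternatives). Repeat until
no nonterminal has two alternatives with a common prefix.

Round 1: Y has alternatives sharing prefix 'Y n'. Introduce Y': Y → Y n Y'
  Add: Y' → T c
  Add: Y' → n ;

No remaining common prefixes — done.

Resulting grammar:
Y → Y n Y'
Y' → T c
Y' → n ;
Y → T T
T → ;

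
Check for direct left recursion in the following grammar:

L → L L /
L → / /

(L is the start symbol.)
Direct left recursion occurs when N → N α for some non-terminal N (the right-hand side begins with the left-hand side itself).

L → L L /: LEFT RECURSIVE (starts with L)
L → / /: starts with '/'

The grammar has direct left recursion on: L.

Answer: Yes, L is left-recursive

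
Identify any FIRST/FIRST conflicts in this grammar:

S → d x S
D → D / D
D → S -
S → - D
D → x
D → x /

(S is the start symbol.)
Yes. D → D '/' D / D → S '-' on { '-', 'd' }; D → D '/' D / D → x on { 'x' }; D → D '/' D / D → x '/' on { 'x' }; D → x / D → x '/' on { 'x' }

FIRST sets of the non-terminals at (or reachable through a nullable prefix from) the front of some alternative:
  FIRST(D) = { '-', 'd', 'x' }
  FIRST(S) = { '-', 'd' }

Productions for S:
  S → d x S: FIRST = { 'd' }
  S → - D: FIRST = { '-' }
Productions for D:
  D → D / D: FIRST = { '-', 'd', 'x' }
  D → S -: FIRST = { '-', 'd' }
  D → x: FIRST = { 'x' }
  D → x /: FIRST = { 'x' }

Conflict for D: D → D / D and D → S -
  Overlap: { '-', 'd' }
Conflict for D: D → D / D and D → x
  Overlap: { 'x' }
Conflict for D: D → D / D and D → x /
  Overlap: { 'x' }
Conflict for D: D → x and D → x /
  Overlap: { 'x' }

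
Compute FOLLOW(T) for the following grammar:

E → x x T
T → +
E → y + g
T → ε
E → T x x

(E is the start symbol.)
To compute FOLLOW(T), find every occurrence of T on a right-hand side N → α T β: add FIRST(β) \ {ε}, and if β is empty or nullable also add FOLLOW(N). Iterate to a fixed point.

In E → x x T: T is at the end, add FOLLOW(E)
In E → T x x: T is followed by x x, add FIRST(x x) \ {ε} = { 'x' }

The FOLLOW sets referred to above (computed the same way, to a fixed point):
  FOLLOW(E) = { $ }

Taking the union: FOLLOW(T) = { $, 'x' }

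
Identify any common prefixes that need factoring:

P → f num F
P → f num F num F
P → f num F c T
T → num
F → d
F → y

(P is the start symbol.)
Yes, P has productions with common prefix 'f num F'

Left-factoring is needed when two productions for the same non-terminal
share a common prefix on the right-hand side.

Productions for P:
  P → f num F
  P → f num F num F
  P → f num F c T
Productions for F:
  F → d
  F → y

Found common prefix 'f num F' in productions for P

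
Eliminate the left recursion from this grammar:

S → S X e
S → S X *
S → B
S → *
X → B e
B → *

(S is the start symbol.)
S → B S'
S → * S'
S' → X e S'
S' → X * S'
S' → ε
X → B e
B → *

S is directly left-recursive. The standard transformation for
  A → A α₁ | ... | A α_m | β₁ | ... | β_n
is
  A  → β₁ A' | ... | β_n A'
  A' → α₁ A' | ... | α_m A' | ε

S → B becomes S → B S'
S → * becomes S → * S'
S → S X e becomes S' → X e S'
S → S X * becomes S' → X * S'
Add S' → ε

Productions for other non-terminals are unchanged:
  X → B e
  B → *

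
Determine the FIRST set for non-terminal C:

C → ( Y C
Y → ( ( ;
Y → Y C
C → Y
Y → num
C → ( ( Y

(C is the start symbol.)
To compute FIRST(C), examine every production with C on the left-hand side, reading each right-hand side left to right until a non-nullable symbol is reached.

FIRST sets of the other non-terminals involved (by the same procedure, iterated to a fixed point):
  FIRST(Y) = { '(', 'num' }

From C → ( Y C:
  - '(' is a terminal: add '(' and stop
From C → Y:
  - Y is a non-terminal: add FIRST(Y) \ {ε} = { '(', 'num' }
    Y is not nullable, so stop
From C → ( ( Y:
  - '(' is a terminal: add '(' and stop

Collecting: FIRST(C) = { '(', 'num' }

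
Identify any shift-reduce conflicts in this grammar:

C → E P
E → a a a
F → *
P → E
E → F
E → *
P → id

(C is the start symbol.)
No shift-reduce conflicts

A shift-reduce conflict occurs when an LR(0) state has both:
  - a complete (reduce) item [A → α .] (dot at the end), and
  - a shift item [B → β . c γ] (dot before a terminal).

Augment with C' → C and build the canonical LR(0) collection (I0 = CLOSURE({[C' → . C]}), then GOTO on every symbol after a dot until no new states appear). It has 11 states:
  I0: { [C → . E P], [C' → . C], [E → . *], [E → . F], [E → . a a a], [F → . *] }  — shift
  I1: { [E → * .], [F → * .] }  — 2 reduces
  I2: { [C' → C .] }  — accept
  I3: { [C → E . P], [E → . *], [E → . F], [E → . a a a], [F → . *], [P → . E], [P → . id] }  — shift
  I4: { [E → F .] }  — reduce
  I5: { [E → a . a a] }  — shift
  I6: { [E → a a . a] }  — shift
  I7: { [E → a a a .] }  — reduce
  I8: { [P → E .] }  — reduce
  I9: { [C → E P .] }  — reduce
  I10: { [P → id .] }  — reduce

No state contains both a complete item and a shift item.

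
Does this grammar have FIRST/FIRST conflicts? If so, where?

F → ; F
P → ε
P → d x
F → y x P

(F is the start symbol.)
No FIRST/FIRST conflicts.

Productions for F:
  F → ; F: FIRST = { ';' }
  F → y x P: FIRST = { 'y' }
Productions for P:
  P → ε: FIRST = { ε }
  P → d x: FIRST = { 'd' }

All alternatives of each non-terminal have pairwise disjoint FIRST sets.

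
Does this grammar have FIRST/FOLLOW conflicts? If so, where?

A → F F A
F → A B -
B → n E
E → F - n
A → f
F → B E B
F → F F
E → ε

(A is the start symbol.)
Nullable non-terminals: E.
FIRST sets used below: FIRST(F) = { 'f', 'n' }

E: nullable alternative(s) E → ε; FOLLOW(E) = { '-', 'f', 'n' }
  E → F - n: FIRST \ {ε} = { 'f', 'n' } — overlaps FOLLOW(E) on { 'f', 'n' }: CONFLICT
  E → ε: FIRST \ {ε} = { } — this is the only nullable alternative, skip

A, B, F have no nullable alternative, so no FIRST/FOLLOW check is needed there.

So the grammar has 1 FIRST/FOLLOW conflict (marked CONFLICT above).

Answer: Yes. E → F '-' n with FOLLOW(E) on { 'f', 'n' }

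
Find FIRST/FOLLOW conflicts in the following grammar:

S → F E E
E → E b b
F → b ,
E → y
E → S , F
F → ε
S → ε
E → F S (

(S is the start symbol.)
Nullable non-terminals: F, S.
FIRST sets used below: FIRST(F) = { 'b', ε }, FIRST(E) = { '(', ',', 'b', 'y' }

F: nullable alternative(s) F → ε; FOLLOW(F) = { $, '(', ',', 'b', 'y' }
  F → b ,: FIRST \ {ε} = { 'b' } — overlaps FOLLOW(F) on { 'b' }: CONFLICT
  F → ε: FIRST \ {ε} = { } — this is the only nullable alternative, skip

S: nullable alternative(s) S → ε; FOLLOW(S) = { $, '(', ',' }
  S → F E E: FIRST \ {ε} = { '(', ',', 'b', 'y' } — overlaps FOLLOW(S) on { '(', ',' }: CONFLICT
  S → ε: FIRST \ {ε} = { } — this is the only nullable alternative, skip

E has no nullable alternative, so no FIRST/FOLLOW check is needed there.

So the grammar has 2 FIRST/FOLLOW conflicts (marked CONFLICT above).

Answer: Yes. S → F E E with FOLLOW(S) on { '(', ',' }; F → b ',' with FOLLOW(F) on { 'b' }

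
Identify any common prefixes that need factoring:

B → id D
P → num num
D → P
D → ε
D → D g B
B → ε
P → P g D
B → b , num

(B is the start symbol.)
No, left-factoring is not needed

Left-factoring is needed when two productions for the same non-terminal
share a common prefix on the right-hand side.

Productions for B:
  B → id D
  B → ε
  B → b , num
Productions for P:
  P → num num
  P → P g D
Productions for D:
  D → P
  D → ε
  D → D g B

No common prefixes found.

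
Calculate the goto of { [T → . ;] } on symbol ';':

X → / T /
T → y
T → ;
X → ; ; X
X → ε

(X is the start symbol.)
{ [T → ; .] }

GOTO(I, ';') = CLOSURE({ [A → αX.β] : [A → α.Xβ] ∈ I, X = ';' })

Items with dot before ';', with the dot advanced:
  [T → . ;] → [T → ; .]
Closure adds nothing (no advanced item has the dot before a non-terminal).

GOTO = { [T → ; .] }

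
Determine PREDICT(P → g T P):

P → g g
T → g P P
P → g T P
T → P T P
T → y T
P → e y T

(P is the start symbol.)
{ 'g' }

PREDICT(P → g T P) = (FIRST(RHS) \ {ε}) ∪ (FOLLOW(P) if ε ∈ FIRST(RHS), i.e. RHS ⇒* ε)
FIRST(g T P) = { 'g' }
ε ∉ FIRST(g T P), so FOLLOW(P) is not added.
PREDICT(P → g T P) = { 'g' }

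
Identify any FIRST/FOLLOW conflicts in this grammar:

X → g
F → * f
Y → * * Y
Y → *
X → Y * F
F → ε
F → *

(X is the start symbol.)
No FIRST/FOLLOW conflicts.

A FIRST/FOLLOW conflict occurs when a non-terminal N has a nullable alternative N → β (β ⇒* ε) and another alternative N → α with FIRST(α) ∩ FOLLOW(N) ≠ ∅: on such a lookahead the parser cannot decide between expanding α and letting N vanish via β.

Nullable non-terminals: F.

F: nullable alternative(s) F → ε; FOLLOW(F) = { $ }
  F → * f: FIRST \ {ε} = { '*' } — disjoint from FOLLOW(F)
  F → ε: FIRST \ {ε} = { } — this is the only nullable alternative, skip
  F → *: FIRST \ {ε} = { '*' } — disjoint from FOLLOW(F)

X, Y have no nullable alternative, so no FIRST/FOLLOW check is needed there.

No FIRST/FOLLOW conflicts found.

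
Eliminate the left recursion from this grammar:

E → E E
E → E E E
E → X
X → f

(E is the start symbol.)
E → X E'
E' → E E'
E' → E E E'
E' → ε
X → f

E is directly left-recursive. The standard transformation for
  A → A α₁ | ... | A α_m | β₁ | ... | β_n
is
  A  → β₁ A' | ... | β_n A'
  A' → α₁ A' | ... | α_m A' | ε

E → X becomes E → X E'
E → E E becomes E' → E E'
E → E E E becomes E' → E E E'
Add E' → ε

Productions for other non-terminals are unchanged:
  X → f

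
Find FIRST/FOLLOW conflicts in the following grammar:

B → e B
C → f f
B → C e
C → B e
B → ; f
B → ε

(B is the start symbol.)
A FIRST/FOLLOW conflict occurs when a non-terminal N has a nullable alternative N → β (β ⇒* ε) and another alternative N → α with FIRST(α) ∩ FOLLOW(N) ≠ ∅: on such a lookahead the parser cannot decide between expanding α and letting N vanish via β.

Nullable non-terminals: B.
FIRST sets used below: FIRST(C) = { ';', 'e', 'f' }

B: nullable alternative(s) B → ε; FOLLOW(B) = { $, 'e' }
  B → e B: FIRST \ {ε} = { 'e' } — overlaps FOLLOW(B) on { 'e' }: CONFLICT
  B → C e: FIRST \ {ε} = { ';', 'e', 'f' } — overlaps FOLLOW(B) on { 'e' }: CONFLICT
  B → ; f: FIRST \ {ε} = { ';' } — disjoint from FOLLOW(B)
  B → ε: FIRST \ {ε} = { } — this is the only nullable alternative, skip

C has no nullable alternative, so no FIRST/FOLLOW check is needed there.

So the grammar has 2 FIRST/FOLLOW conflicts (marked CONFLICT above).

Answer: Yes. B → e B with FOLLOW(B) on { 'e' }; B → C e with FOLLOW(B) on { 'e' }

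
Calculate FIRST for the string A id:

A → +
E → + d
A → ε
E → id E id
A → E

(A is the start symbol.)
FIRST sets of the non-terminals involved (from the grammar, by fixed-point iteration):
  FIRST(A) = { '+', 'id', ε }

To compute FIRST(A id), process the symbols left to right:
Symbol A is a non-terminal. Add FIRST(A) \ {ε} = { '+', 'id' }
A is nullable (ε ∈ FIRST(A)), continue to the next symbol.
Symbol id is a terminal. Add 'id' and stop.
FIRST(A id) = { '+', 'id' }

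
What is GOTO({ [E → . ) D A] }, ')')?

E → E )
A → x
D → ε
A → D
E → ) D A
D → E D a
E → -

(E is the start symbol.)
{ [D → . E D a], [D → .], [E → ) . D A], [E → . ) D A], [E → . -], [E → . E )] }

GOTO(I, ')') = CLOSURE({ [A → αX.β] : [A → α.Xβ] ∈ I, X = ')' })

Items with dot before ')', with the dot advanced:
  [E → . ) D A] → [E → ) . D A]
Closure of the advanced items:
  [E → ) . D A] has the dot before D: add [D → .], [D → . E D a]
  [D → . E D a] has the dot before E: add [E → . E )], [E → . ) D A], [E → . -]

GOTO = { [D → . E D a], [D → .], [E → ) . D A], [E → . ) D A], [E → . -], [E → . E )] }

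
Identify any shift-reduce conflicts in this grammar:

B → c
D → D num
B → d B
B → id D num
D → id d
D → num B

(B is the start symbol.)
A shift-reduce conflict occurs when an LR(0) state has both:
  - a complete (reduce) item [A → α .] (dot at the end), and
  - a shift item [B → β . c γ] (dot before a terminal).

Augment with B' → B and build the canonical LR(0) collection (I0 = CLOSURE({[B' → . B]}), then GOTO on every symbol after a dot until no new states appear). It has 12 states:
  I0: { [B → . c], [B → . d B], [B → . id D num], [B' → . B] }  — shift
  I1: { [B' → B .] }  — accept
  I2: { [B → c .] }  — reduce
  I3: { [B → . c], [B → . d B], [B → . id D num], [B → d . B] }  — shift
  I4: { [B → id . D num], [D → . D num], [D → . id d], [D → . num B] }  — shift
  I5: { [B → id D . num], [D → D . num] }  — shift
  I6: { [D → id . d] }  — shift
  I7: { [B → . c], [B → . d B], [B → . id D num], [D → num . B] }  — shift
  I8: { [D → num B .] }  — reduce
  I9: { [D → id d .] }  — reduce
  I10: { [B → id D num .], [D → D num .] }  — 2 reduces
  I11: { [B → d B .] }  — reduce

No state contains both a complete item and a shift item.

Answer: No shift-reduce conflicts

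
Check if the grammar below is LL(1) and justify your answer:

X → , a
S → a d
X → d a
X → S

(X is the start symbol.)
Relevant sets:
  FIRST(S) = { 'a' }

For X:
  PREDICT(X → ',' a) = { ',' }
  PREDICT(X → d a) = { 'd' }
  PREDICT(X → S) = { 'a' }
S has a single production, so nothing to check there.

All predict sets are disjoint. The grammar IS LL(1).

Answer: Yes, the grammar is LL(1).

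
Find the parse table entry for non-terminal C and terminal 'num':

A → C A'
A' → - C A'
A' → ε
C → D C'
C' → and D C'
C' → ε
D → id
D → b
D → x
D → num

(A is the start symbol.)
C → D C'

To find M[C, 'num'], we find productions for C where 'num' is in the predict set (PREDICT(N → α) = (FIRST(α) \ {ε}) ∪ (FOLLOW(N) if α ⇒* ε)).

Relevant sets:
  FIRST(D) = { 'b', 'id', 'num', 'x' }

C → D C': PREDICT = { 'b', 'id', 'num', 'x' }
  'num' is in predict set, so this production goes in M[C, 'num']

M[C, 'num'] = C → D C'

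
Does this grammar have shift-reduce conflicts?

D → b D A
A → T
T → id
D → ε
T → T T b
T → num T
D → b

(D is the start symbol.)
Augment with D' → D and build the canonical LR(0) collection (I0 = CLOSURE({[D' → . D]}), then GOTO on every symbol after a dot until no new states appear). It has 11 states:
  I0: { [D → . b D A], [D → . b], [D → .], [D' → . D] }  — shift, reduce
  I1: { [D' → D .] }  — accept
  I2: { [D → . b D A], [D → . b], [D → .], [D → b . D A], [D → b .] }  — shift, 2 reduces
  I3: { [A → . T], [D → b D . A], [T → . T T b], [T → . id], [T → . num T] }  — shift
  I4: { [D → b D A .] }  — reduce
  I5: { [A → T .], [T → . T T b], [T → . id], [T → . num T], [T → T . T b] }  — shift, reduce
  I6: { [T → id .] }  — reduce
  I7: { [T → . T T b], [T → . id], [T → . num T], [T → num . T] }  — shift
  I8: { [T → . T T b], [T → . id], [T → . num T], [T → T . T b], [T → num T .] }  — shift, reduce
  I9: { [T → . T T b], [T → . id], [T → . num T], [T → T . T b], [T → T T . b] }  — shift
  I10: { [T → T T b .] }  — reduce

I0 contains reduce item [D → .] and shift items [D → . b], [D → . b D A] — shift-reduce conflict.
I2 contains reduce items [D → .], [D → b .] and shift items [D → . b], [D → . b D A] — shift-reduce conflict.
I5 contains reduce item [A → T .] and shift items [T → . id], [T → . num T] — shift-reduce conflict.
I8 contains reduce item [T → num T .] and shift items [T → . id], [T → . num T] — shift-reduce conflict.

Answer: Yes — I0: [D → .] vs [D → . b]; I2: [D → .] vs [D → . b]; I5: [A → T .] vs [T → . id]; I8: [T → num T .] vs [T → . id]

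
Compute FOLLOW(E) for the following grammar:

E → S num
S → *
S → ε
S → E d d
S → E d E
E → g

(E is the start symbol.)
To compute FOLLOW(E), find every occurrence of E on a right-hand side N → α E β: add FIRST(β) \ {ε}, and if β is empty or nullable also add FOLLOW(N). Iterate to a fixed point.

E is the start symbol, so $ ∈ FOLLOW(E).
In S → E d d: E is followed by d d, add FIRST(d d) \ {ε} = { 'd' }
In S → E d E: E is followed by d E, add FIRST(d E) \ {ε} = { 'd' }
In S → E d E: E is at the end, add FOLLOW(S)

The FOLLOW sets referred to above (computed the same way, to a fixed point):
  FOLLOW(S) = { 'num' }

Taking the union: FOLLOW(E) = { $, 'd', 'num' }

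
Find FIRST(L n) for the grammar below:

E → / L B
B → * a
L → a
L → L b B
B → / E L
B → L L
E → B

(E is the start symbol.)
FIRST sets of the non-terminals involved (from the grammar, by fixed-point iteration):
  FIRST(L) = { 'a' }

To compute FIRST(L n), process the symbols left to right:
Symbol L is a non-terminal. Add FIRST(L) \ {ε} = { 'a' }
L is not nullable (ε ∉ FIRST(L)), so stop here.
FIRST(L n) = { 'a' }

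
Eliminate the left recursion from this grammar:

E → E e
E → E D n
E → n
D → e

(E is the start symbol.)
E → n E'
E' → e E'
E' → D n E'
E' → ε
D → e

E is directly left-recursive. The standard transformation for
  A → A α₁ | ... | A α_m | β₁ | ... | β_n
is
  A  → β₁ A' | ... | β_n A'
  A' → α₁ A' | ... | α_m A' | ε

E → n becomes E → n E'
E → E e becomes E' → e E'
E → E D n becomes E' → D n E'
Add E' → ε

Productions for other non-terminals are unchanged:
  D → e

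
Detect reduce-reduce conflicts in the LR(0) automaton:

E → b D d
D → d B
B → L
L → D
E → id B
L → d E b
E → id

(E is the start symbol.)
No reduce-reduce conflicts

Augment with E' → E and build the canonical LR(0) collection (I0 = CLOSURE({[E' → . E]}), then GOTO on every symbol after a dot until no new states appear). It has 14 states:
  I0: { [E → . b D d], [E → . id B], [E → . id], [E' → . E] }  — shift
  I1: { [E' → E .] }  — accept
  I2: { [D → . d B], [E → b . D d] }  — shift
  I3: { [B → . L], [D → . d B], [E → id . B], [E → id .], [L → . D], [L → . d E b] }  — shift, reduce
  I4: { [E → id B .] }  — reduce
  I5: { [L → D .] }  — reduce
  I6: { [B → L .] }  — reduce
  I7: { [B → . L], [D → . d B], [D → d . B], [E → . b D d], [E → . id B], [E → . id], [L → . D], [L → . d E b], [L → d . E b] }  — shift
  I8: { [D → d B .] }  — reduce
  I9: { [L → d E . b] }  — shift
  I10: { [L → d E b .] }  — reduce
  I11: { [E → b D . d] }  — shift
  I12: { [B → . L], [D → . d B], [D → d . B], [L → . D], [L → . d E b] }  — shift
  I13: { [E → b D d .] }  — reduce

No state contains more than one complete item.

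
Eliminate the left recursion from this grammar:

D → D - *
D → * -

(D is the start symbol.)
D → * - D'
D' → - * D'
D' → ε

D is directly left-recursive. The standard transformation for
  A → A α₁ | ... | A α_m | β₁ | ... | β_n
is
  A  → β₁ A' | ... | β_n A'
  A' → α₁ A' | ... | α_m A' | ε

D → * - becomes D → * - D'
D → D - * becomes D' → - * D'
Add D' → ε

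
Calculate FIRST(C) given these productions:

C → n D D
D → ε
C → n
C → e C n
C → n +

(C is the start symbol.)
{ 'e', 'n' }

From C → n D D:
  - n is a terminal: add 'n' and stop
From C → n:
  - n is a terminal: add 'n' and stop
From C → e C n:
  - e is a terminal: add 'e' and stop
From C → n +:
  - n is a terminal: add 'n' and stop

Collecting: FIRST(C) = { 'e', 'n' }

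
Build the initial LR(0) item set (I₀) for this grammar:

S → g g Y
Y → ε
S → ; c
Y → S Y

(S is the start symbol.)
First, augment the grammar with S' → S
I₀ = CLOSURE({ [S' → . S] }):
  [S' → . S] has the dot before S: add [S → . g g Y], [S → . ; c]
No further items can be added.

I₀ = { [S → . ; c], [S → . g g Y], [S' → . S] }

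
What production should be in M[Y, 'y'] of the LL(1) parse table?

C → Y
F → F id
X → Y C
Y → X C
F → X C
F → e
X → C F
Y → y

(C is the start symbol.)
To find M[Y, 'y'], we find productions for Y where 'y' is in the predict set (PREDICT(N → α) = (FIRST(α) \ {ε}) ∪ (FOLLOW(N) if α ⇒* ε)).

Relevant sets:
  FIRST(X) = { 'y' }

Y → X C: PREDICT = { 'y' }
  'y' is in predict set, so this production goes in M[Y, 'y']
Y → y: PREDICT = { 'y' }
  'y' is in predict set, so this production goes in M[Y, 'y']

M[Y, 'y'] = Y → X C, Y → y  (a multiply-defined cell — the grammar is not LL(1))

Answer: Y → X C, Y → y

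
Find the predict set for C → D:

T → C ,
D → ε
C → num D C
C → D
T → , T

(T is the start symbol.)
{ ',' }

PREDICT(C → D) = (FIRST(RHS) \ {ε}) ∪ (FOLLOW(C) if ε ∈ FIRST(RHS), i.e. RHS ⇒* ε)
FIRST(D) = { ε }
FIRST(D) = { ε }
ε ∈ FIRST(D) (the right-hand side is nullable), so add FOLLOW(C) = { ',' }
PREDICT(C → D) = { ',' }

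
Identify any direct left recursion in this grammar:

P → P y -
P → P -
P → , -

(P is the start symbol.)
Yes, P is left-recursive

Direct left recursion occurs when N → N α for some non-terminal N (the right-hand side begins with the left-hand side itself).

P → P y -: LEFT RECURSIVE (starts with P)
P → P -: LEFT RECURSIVE (starts with P)
P → , -: starts with ','

The grammar has direct left recursion on: P.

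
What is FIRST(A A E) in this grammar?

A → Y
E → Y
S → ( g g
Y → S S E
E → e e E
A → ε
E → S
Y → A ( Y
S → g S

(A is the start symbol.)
{ '(', 'e', 'g' }

FIRST sets of the non-terminals involved (from the grammar, by fixed-point iteration):
  FIRST(A) = { '(', 'g', ε }
  FIRST(E) = { '(', 'e', 'g' }

To compute FIRST(A A E), process the symbols left to right:
Symbol A is a non-terminal. Add FIRST(A) \ {ε} = { '(', 'g' }
A is nullable (ε ∈ FIRST(A)), continue to the next symbol.
Symbol A is a non-terminal. Add FIRST(A) \ {ε} = { '(', 'g' }
A is nullable (ε ∈ FIRST(A)), continue to the next symbol.
Symbol E is a non-terminal. Add FIRST(E) \ {ε} = { '(', 'e', 'g' }
E is not nullable (ε ∉ FIRST(E)), so stop here.
FIRST(A A E) = { '(', 'e', 'g' }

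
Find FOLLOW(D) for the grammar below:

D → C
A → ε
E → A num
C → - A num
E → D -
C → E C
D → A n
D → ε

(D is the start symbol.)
D is the start symbol, so $ ∈ FOLLOW(D).
In E → D -: D is followed by '-', add FIRST('-') \ {ε} = { '-' }

Taking the union: FOLLOW(D) = { $, '-' }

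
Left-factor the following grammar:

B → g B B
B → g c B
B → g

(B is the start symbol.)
B → g B'
B' → B B
B' → c B
B' → ε

Left-factoring transforms A → αβ₁ | αβ₂ into A → αA' and A' → β₁ | β₂
(α is the longest common prefix among the alternatives). Repeat until
no nonterminal has two alternatives with a common prefix.

Round 1: B has alternatives sharing prefix 'g'. Introduce B': B → g B'
  Add: B' → B B
  Add: B' → c B
  Add: B' → ε

No remaining common prefixes — done.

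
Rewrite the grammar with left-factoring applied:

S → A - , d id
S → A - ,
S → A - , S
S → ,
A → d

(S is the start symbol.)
S → A - , S'
S' → d id
S' → ε
S' → S
S → ,
A → d

Left-factoring transforms A → αβ₁ | αβ₂ into A → αA' and A' → β₁ | β₂
(α is the longest common prefix among the alternatives). Repeat until
no nonterminal has two alternatives with a common prefix.

Round 1: S has alternatives sharing prefix 'A - ,'. Introduce S': S → A - , S'
  Add: S' → d id
  Add: S' → ε
  Add: S' → S

No remaining common prefixes — done.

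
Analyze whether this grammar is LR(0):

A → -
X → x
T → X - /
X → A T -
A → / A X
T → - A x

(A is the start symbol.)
No. Shift-reduce conflict between [A → - .] and [A → . -]

A grammar is LR(0) if no state in the canonical LR(0) collection has:
  - both a shift item (dot before a terminal) and a complete item (shift-reduce conflict), or
  - two or more complete items (reduce-reduce conflict; the accept item [A' → A .] counts as a complete item here).

Augment with A' → A and build the canonical LR(0) collection (I0 = CLOSURE({[A' → . A]}), then GOTO on every symbol after a dot until no new states appear). It has 16 states:
  I0: { [A → . -], [A → . / A X], [A' → . A] }  — shift
  I1: { [A → - .] }  — reduce
  I2: { [A → . -], [A → . / A X], [A → / . A X] }  — shift
  I3: { [A' → A .] }  — accept
  I4: { [A → . -], [A → . / A X], [A → / A . X], [X → . A T -], [X → . x] }  — shift
  I5: { [A → . -], [A → . / A X], [T → . - A x], [T → . X - /], [X → . A T -], [X → . x], [X → A . T -] }  — shift
  I6: { [A → / A X .] }  — reduce
  I7: { [X → x .] }  — reduce
  I8: { [A → - .], [A → . -], [A → . / A X], [T → - . A x] }  — shift, reduce
  I9: { [X → A T . -] }  — shift
  I10: { [T → X . - /] }  — shift
  I11: { [T → X - . /] }  — shift
  I12: { [T → X - / .] }  — reduce
  I13: { [X → A T - .] }  — reduce
  I14: { [T → - A . x] }  — shift
  I15: { [T → - A x .] }  — reduce

Conflict in state I8:
  Shift-reduce conflict between [A → - .] and [A → . -]
So the grammar is NOT LR(0).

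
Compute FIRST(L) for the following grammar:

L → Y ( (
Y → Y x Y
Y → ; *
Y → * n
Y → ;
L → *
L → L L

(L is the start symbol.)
{ '*', ';' }

To compute FIRST(L), examine every production with L on the left-hand side, reading each right-hand side left to right until a non-nullable symbol is reached.

FIRST sets of the other non-terminals involved (by the same procedure, iterated to a fixed point):
  FIRST(Y) = { '*', ';' }

From L → Y ( (:
  - Y is a non-terminal: add FIRST(Y) \ {ε} = { '*', ';' }
    Y is not nullable, so stop
From L → *:
  - '*' is a terminal: add '*' and stop
From L → L L:
  - L is the symbol being defined: contributes nothing new
    L is not nullable, so stop

Collecting: FIRST(L) = { '*', ';' }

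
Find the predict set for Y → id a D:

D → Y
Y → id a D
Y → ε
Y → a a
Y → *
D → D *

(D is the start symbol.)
{ 'id' }

PREDICT(Y → id a D) = (FIRST(RHS) \ {ε}) ∪ (FOLLOW(Y) if ε ∈ FIRST(RHS), i.e. RHS ⇒* ε)
FIRST(id a D) = { 'id' }
ε ∉ FIRST(id a D), so FOLLOW(Y) is not added.
PREDICT(Y → id a D) = { 'id' }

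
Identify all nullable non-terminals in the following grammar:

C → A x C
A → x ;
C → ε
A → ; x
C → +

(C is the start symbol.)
{ 'C' }

A non-terminal is nullable if it can derive ε (the empty string): either it has an ε-production, or it has a production whose right-hand side consists entirely of nullable non-terminals.

ε-productions: C → ε
So C is immediately nullable.
No further non-terminal can be added: every production for the remaining non-terminals contains a terminal or a non-nullable non-terminal.
Nullable = { 'C' }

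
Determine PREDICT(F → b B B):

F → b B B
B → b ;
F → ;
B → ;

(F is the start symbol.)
{ 'b' }

PREDICT(F → b B B) = (FIRST(RHS) \ {ε}) ∪ (FOLLOW(F) if ε ∈ FIRST(RHS), i.e. RHS ⇒* ε)
FIRST(b B B) = { 'b' }
ε ∉ FIRST(b B B), so FOLLOW(F) is not added.
PREDICT(F → b B B) = { 'b' }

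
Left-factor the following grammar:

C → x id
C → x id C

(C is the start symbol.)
C → x id C'
C' → ε
C' → C

Left-factoring transforms A → αβ₁ | αβ₂ into A → αA' and A' → β₁ | β₂
(α is the longest common prefix among the alternatives). Repeat until
no nonterminal has two alternatives with a common prefix.

Round 1: C has alternatives sharing prefix 'x id'. Introduce C': C → x id C'
  Add: C' → ε
  Add: C' → C

No remaining common prefixes — done.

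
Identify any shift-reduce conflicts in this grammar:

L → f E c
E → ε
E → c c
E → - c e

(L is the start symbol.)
A shift-reduce conflict occurs when an LR(0) state has both:
  - a complete (reduce) item [A → α .] (dot at the end), and
  - a shift item [B → β . c γ] (dot before a terminal).

Augment with L' → L and build the canonical LR(0) collection (I0 = CLOSURE({[L' → . L]}), then GOTO on every symbol after a dot until no new states appear). It has 10 states:
  I0: { [L → . f E c], [L' → . L] }  — shift
  I1: { [L' → L .] }  — accept
  I2: { [E → . - c e], [E → . c c], [E → .], [L → f . E c] }  — shift, reduce
  I3: { [E → - . c e] }  — shift
  I4: { [L → f E . c] }  — shift
  I5: { [E → c . c] }  — shift
  I6: { [E → c c .] }  — reduce
  I7: { [L → f E c .] }  — reduce
  I8: { [E → - c . e] }  — shift
  I9: { [E → - c e .] }  — reduce

I2 contains reduce item [E → .] and shift items [E → . - c e], [E → . c c] — shift-reduce conflict.

Answer: Yes — I2: [E → .] vs [E → . - c e]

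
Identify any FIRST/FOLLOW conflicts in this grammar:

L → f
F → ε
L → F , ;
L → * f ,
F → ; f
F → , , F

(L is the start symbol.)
A FIRST/FOLLOW conflict occurs when a non-terminal N has a nullable alternative N → β (β ⇒* ε) and another alternative N → α with FIRST(α) ∩ FOLLOW(N) ≠ ∅: on such a lookahead the parser cannot decide between expanding α and letting N vanish via β.

Nullable non-terminals: F.

F: nullable alternative(s) F → ε; FOLLOW(F) = { ',' }
  F → ε: FIRST \ {ε} = { } — this is the only nullable alternative, skip
  F → ; f: FIRST \ {ε} = { ';' } — disjoint from FOLLOW(F)
  F → , , F: FIRST \ {ε} = { ',' } — overlaps FOLLOW(F) on { ',' }: CONFLICT

L has no nullable alternative, so no FIRST/FOLLOW check is needed there.

So the grammar has 1 FIRST/FOLLOW conflict (marked CONFLICT above).

Answer: Yes. F → ',' ',' F with FOLLOW(F) on { ',' }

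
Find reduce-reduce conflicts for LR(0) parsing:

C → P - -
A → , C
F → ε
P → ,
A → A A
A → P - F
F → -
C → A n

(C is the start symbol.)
Augment with C' → C and build the canonical LR(0) collection (I0 = CLOSURE({[C' → . C]}), then GOTO on every symbol after a dot until no new states appear). It has 14 states:
  I0: { [A → . , C], [A → . A A], [A → . P - F], [C → . A n], [C → . P - -], [C' → . C], [P → . ,] }  — shift
  I1: { [A → , . C], [A → . , C], [A → . A A], [A → . P - F], [C → . A n], [C → . P - -], [P → , .], [P → . ,] }  — shift, reduce
  I2: { [A → . , C], [A → . A A], [A → . P - F], [A → A . A], [C → A . n], [P → . ,] }  — shift
  I3: { [C' → C .] }  — accept
  I4: { [A → P . - F], [C → P . - -] }  — shift
  I5: { [A → P - . F], [C → P - . -], [F → . -], [F → .] }  — shift, reduce
  I6: { [C → P - - .], [F → - .] }  — 2 reduces
  I7: { [A → P - F .] }  — reduce
  I8: { [A → . , C], [A → . A A], [A → . P - F], [A → A . A], [A → A A .], [P → . ,] }  — shift, reduce
  I9: { [A → P . - F] }  — shift
  I10: { [C → A n .] }  — reduce
  I11: { [A → P - . F], [F → . -], [F → .] }  — shift, reduce
  I12: { [F → - .] }  — reduce
  I13: { [A → , C .] }  — reduce

I6 contains complete items [C → P - - .], [F → - .] — reduce-reduce conflict.

Answer: Yes — I6: [C → P - - .] vs [F → - .]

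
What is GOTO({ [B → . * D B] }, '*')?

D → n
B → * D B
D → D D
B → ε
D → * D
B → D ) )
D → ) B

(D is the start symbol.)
{ [B → * . D B], [D → . ) B], [D → . * D], [D → . D D], [D → . n] }

GOTO(I, '*') = CLOSURE({ [A → αX.β] : [A → α.Xβ] ∈ I, X = '*' })

Items with dot before '*', with the dot advanced:
  [B → . * D B] → [B → * . D B]
Closure of the advanced items:
  [B → * . D B] has the dot before D: add [D → . n], [D → . D D], [D → . * D], [D → . ) B]

GOTO = { [B → * . D B], [D → . ) B], [D → . * D], [D → . D D], [D → . n] }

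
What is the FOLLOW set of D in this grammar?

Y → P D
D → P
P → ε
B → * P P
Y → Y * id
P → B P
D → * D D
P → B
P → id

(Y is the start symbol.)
{ $, '*', 'id' }

In Y → P D: D is at the end, add FOLLOW(Y)
In D → * D D: D is followed by D, add FIRST(D) \ {ε} = { '*', 'id' }
  D is nullable, so FOLLOW(D) is also included — that is the set being defined, nothing new
In D → * D D: D is at the end; this adds FOLLOW(D) to itself — nothing new

The FOLLOW sets referred to above (computed the same way, to a fixed point):
  FOLLOW(Y) = { $, '*' }

Taking the union: FOLLOW(D) = { $, '*', 'id' }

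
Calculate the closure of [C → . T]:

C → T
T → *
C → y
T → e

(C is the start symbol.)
Start with: [C → . T]
  [C → . T] has the dot before T: add [T → . *], [T → . e]
No further items can be added.

CLOSURE = { [C → . T], [T → . *], [T → . e] }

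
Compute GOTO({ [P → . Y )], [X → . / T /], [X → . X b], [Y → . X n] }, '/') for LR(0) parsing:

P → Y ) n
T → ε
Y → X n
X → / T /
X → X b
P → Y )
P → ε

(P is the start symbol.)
GOTO(I, '/') = CLOSURE({ [A → αX.β] : [A → α.Xβ] ∈ I, X = '/' })

Items with dot before '/', with the dot advanced:
  [X → . / T /] → [X → / . T /]
Closure of the advanced items:
  [X → / . T /] has the dot before T: add [T → .]

GOTO = { [T → .], [X → / . T /] }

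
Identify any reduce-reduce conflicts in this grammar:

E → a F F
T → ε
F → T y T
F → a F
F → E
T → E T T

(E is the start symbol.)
Augment with E' → E and build the canonical LR(0) collection (I0 = CLOSURE({[E' → . E]}), then GOTO on every symbol after a dot until no new states appear). It has 14 states:
  I0: { [E → . a F F], [E' → . E] }  — shift
  I1: { [E' → E .] }  — accept
  I2: { [E → . a F F], [E → a . F F], [F → . E], [F → . T y T], [F → . a F], [T → . E T T], [T → .] }  — shift, reduce
  I3: { [E → . a F F], [F → E .], [T → . E T T], [T → .], [T → E . T T] }  — shift, 2 reduces
  I4: { [E → . a F F], [E → a F . F], [F → . E], [F → . T y T], [F → . a F], [T → . E T T], [T → .] }  — shift, reduce
  I5: { [F → T . y T] }  — shift
  I6: { [E → . a F F], [E → a . F F], [F → . E], [F → . T y T], [F → . a F], [F → a . F], [T → . E T T], [T → .] }  — shift, reduce
  I7: { [E → . a F F], [E → a F . F], [F → . E], [F → . T y T], [F → . a F], [F → a F .], [T → . E T T], [T → .] }  — shift, 2 reduces
  I8: { [E → a F F .] }  — reduce
  I9: { [E → . a F F], [F → T y . T], [T → . E T T], [T → .] }  — shift, reduce
  I10: { [E → . a F F], [T → . E T T], [T → .], [T → E . T T] }  — shift, reduce
  I11: { [F → T y T .] }  — reduce
  I12: { [E → . a F F], [T → . E T T], [T → .], [T → E T . T] }  — shift, reduce
  I13: { [T → E T T .] }  — reduce

I3 contains complete items [F → E .], [T → .] — reduce-reduce conflict.
I7 contains complete items [F → a F .], [T → .] — reduce-reduce conflict.

Answer: Yes — I3: [F → E .] vs [T → .]; I7: [F → a F .] vs [T → .]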